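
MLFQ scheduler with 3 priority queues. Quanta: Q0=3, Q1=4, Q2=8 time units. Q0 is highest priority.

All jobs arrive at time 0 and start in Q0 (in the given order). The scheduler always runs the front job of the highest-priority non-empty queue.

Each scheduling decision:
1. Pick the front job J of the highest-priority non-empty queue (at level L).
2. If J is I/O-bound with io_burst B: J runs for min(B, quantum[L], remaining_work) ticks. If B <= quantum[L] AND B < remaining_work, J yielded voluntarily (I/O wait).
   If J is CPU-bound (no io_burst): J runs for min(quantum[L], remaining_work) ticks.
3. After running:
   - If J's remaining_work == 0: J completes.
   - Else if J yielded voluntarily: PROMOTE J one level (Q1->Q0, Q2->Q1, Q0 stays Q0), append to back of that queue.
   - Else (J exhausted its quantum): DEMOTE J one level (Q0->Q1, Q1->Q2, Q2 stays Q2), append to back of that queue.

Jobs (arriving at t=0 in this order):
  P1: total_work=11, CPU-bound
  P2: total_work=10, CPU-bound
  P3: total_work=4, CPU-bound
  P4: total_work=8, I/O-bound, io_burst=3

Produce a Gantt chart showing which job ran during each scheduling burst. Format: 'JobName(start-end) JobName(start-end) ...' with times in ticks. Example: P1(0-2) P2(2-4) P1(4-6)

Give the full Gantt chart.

t=0-3: P1@Q0 runs 3, rem=8, quantum used, demote→Q1. Q0=[P2,P3,P4] Q1=[P1] Q2=[]
t=3-6: P2@Q0 runs 3, rem=7, quantum used, demote→Q1. Q0=[P3,P4] Q1=[P1,P2] Q2=[]
t=6-9: P3@Q0 runs 3, rem=1, quantum used, demote→Q1. Q0=[P4] Q1=[P1,P2,P3] Q2=[]
t=9-12: P4@Q0 runs 3, rem=5, I/O yield, promote→Q0. Q0=[P4] Q1=[P1,P2,P3] Q2=[]
t=12-15: P4@Q0 runs 3, rem=2, I/O yield, promote→Q0. Q0=[P4] Q1=[P1,P2,P3] Q2=[]
t=15-17: P4@Q0 runs 2, rem=0, completes. Q0=[] Q1=[P1,P2,P3] Q2=[]
t=17-21: P1@Q1 runs 4, rem=4, quantum used, demote→Q2. Q0=[] Q1=[P2,P3] Q2=[P1]
t=21-25: P2@Q1 runs 4, rem=3, quantum used, demote→Q2. Q0=[] Q1=[P3] Q2=[P1,P2]
t=25-26: P3@Q1 runs 1, rem=0, completes. Q0=[] Q1=[] Q2=[P1,P2]
t=26-30: P1@Q2 runs 4, rem=0, completes. Q0=[] Q1=[] Q2=[P2]
t=30-33: P2@Q2 runs 3, rem=0, completes. Q0=[] Q1=[] Q2=[]

Answer: P1(0-3) P2(3-6) P3(6-9) P4(9-12) P4(12-15) P4(15-17) P1(17-21) P2(21-25) P3(25-26) P1(26-30) P2(30-33)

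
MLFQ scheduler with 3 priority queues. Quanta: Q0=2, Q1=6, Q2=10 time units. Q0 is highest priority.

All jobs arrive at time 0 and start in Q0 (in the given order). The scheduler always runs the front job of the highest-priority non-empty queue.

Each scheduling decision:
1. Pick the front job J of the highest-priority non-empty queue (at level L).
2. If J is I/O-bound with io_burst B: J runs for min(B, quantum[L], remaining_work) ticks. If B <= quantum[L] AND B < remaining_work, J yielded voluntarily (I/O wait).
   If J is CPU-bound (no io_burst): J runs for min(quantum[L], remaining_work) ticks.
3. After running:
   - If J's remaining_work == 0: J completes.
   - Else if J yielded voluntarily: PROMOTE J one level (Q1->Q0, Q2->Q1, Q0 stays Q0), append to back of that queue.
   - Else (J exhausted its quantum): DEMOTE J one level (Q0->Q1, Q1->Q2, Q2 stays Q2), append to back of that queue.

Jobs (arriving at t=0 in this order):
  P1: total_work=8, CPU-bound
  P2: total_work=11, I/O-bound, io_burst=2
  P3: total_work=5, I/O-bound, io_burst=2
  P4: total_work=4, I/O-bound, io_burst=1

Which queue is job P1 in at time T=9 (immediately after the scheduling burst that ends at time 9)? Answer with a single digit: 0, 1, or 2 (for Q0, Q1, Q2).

Answer: 1

Derivation:
t=0-2: P1@Q0 runs 2, rem=6, quantum used, demote→Q1. Q0=[P2,P3,P4] Q1=[P1] Q2=[]
t=2-4: P2@Q0 runs 2, rem=9, I/O yield, promote→Q0. Q0=[P3,P4,P2] Q1=[P1] Q2=[]
t=4-6: P3@Q0 runs 2, rem=3, I/O yield, promote→Q0. Q0=[P4,P2,P3] Q1=[P1] Q2=[]
t=6-7: P4@Q0 runs 1, rem=3, I/O yield, promote→Q0. Q0=[P2,P3,P4] Q1=[P1] Q2=[]
t=7-9: P2@Q0 runs 2, rem=7, I/O yield, promote→Q0. Q0=[P3,P4,P2] Q1=[P1] Q2=[]
t=9-11: P3@Q0 runs 2, rem=1, I/O yield, promote→Q0. Q0=[P4,P2,P3] Q1=[P1] Q2=[]
t=11-12: P4@Q0 runs 1, rem=2, I/O yield, promote→Q0. Q0=[P2,P3,P4] Q1=[P1] Q2=[]
t=12-14: P2@Q0 runs 2, rem=5, I/O yield, promote→Q0. Q0=[P3,P4,P2] Q1=[P1] Q2=[]
t=14-15: P3@Q0 runs 1, rem=0, completes. Q0=[P4,P2] Q1=[P1] Q2=[]
t=15-16: P4@Q0 runs 1, rem=1, I/O yield, promote→Q0. Q0=[P2,P4] Q1=[P1] Q2=[]
t=16-18: P2@Q0 runs 2, rem=3, I/O yield, promote→Q0. Q0=[P4,P2] Q1=[P1] Q2=[]
t=18-19: P4@Q0 runs 1, rem=0, completes. Q0=[P2] Q1=[P1] Q2=[]
t=19-21: P2@Q0 runs 2, rem=1, I/O yield, promote→Q0. Q0=[P2] Q1=[P1] Q2=[]
t=21-22: P2@Q0 runs 1, rem=0, completes. Q0=[] Q1=[P1] Q2=[]
t=22-28: P1@Q1 runs 6, rem=0, completes. Q0=[] Q1=[] Q2=[]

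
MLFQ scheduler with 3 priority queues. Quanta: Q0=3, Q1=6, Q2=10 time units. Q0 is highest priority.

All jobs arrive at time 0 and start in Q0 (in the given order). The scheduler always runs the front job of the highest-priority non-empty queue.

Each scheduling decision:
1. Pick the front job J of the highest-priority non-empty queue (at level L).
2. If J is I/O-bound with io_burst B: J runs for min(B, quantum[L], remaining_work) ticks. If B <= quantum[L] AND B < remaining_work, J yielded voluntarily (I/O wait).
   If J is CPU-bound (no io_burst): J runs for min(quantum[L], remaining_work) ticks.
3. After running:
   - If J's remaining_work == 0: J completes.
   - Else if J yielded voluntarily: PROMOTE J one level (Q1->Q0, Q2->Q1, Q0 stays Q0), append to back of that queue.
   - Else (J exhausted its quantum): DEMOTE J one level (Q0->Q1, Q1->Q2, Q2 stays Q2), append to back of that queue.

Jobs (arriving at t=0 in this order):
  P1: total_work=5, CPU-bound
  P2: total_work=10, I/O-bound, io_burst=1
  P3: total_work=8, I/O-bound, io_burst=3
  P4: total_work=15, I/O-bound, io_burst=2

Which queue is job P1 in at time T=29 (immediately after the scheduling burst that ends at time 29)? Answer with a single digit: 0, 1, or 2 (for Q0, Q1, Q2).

t=0-3: P1@Q0 runs 3, rem=2, quantum used, demote→Q1. Q0=[P2,P3,P4] Q1=[P1] Q2=[]
t=3-4: P2@Q0 runs 1, rem=9, I/O yield, promote→Q0. Q0=[P3,P4,P2] Q1=[P1] Q2=[]
t=4-7: P3@Q0 runs 3, rem=5, I/O yield, promote→Q0. Q0=[P4,P2,P3] Q1=[P1] Q2=[]
t=7-9: P4@Q0 runs 2, rem=13, I/O yield, promote→Q0. Q0=[P2,P3,P4] Q1=[P1] Q2=[]
t=9-10: P2@Q0 runs 1, rem=8, I/O yield, promote→Q0. Q0=[P3,P4,P2] Q1=[P1] Q2=[]
t=10-13: P3@Q0 runs 3, rem=2, I/O yield, promote→Q0. Q0=[P4,P2,P3] Q1=[P1] Q2=[]
t=13-15: P4@Q0 runs 2, rem=11, I/O yield, promote→Q0. Q0=[P2,P3,P4] Q1=[P1] Q2=[]
t=15-16: P2@Q0 runs 1, rem=7, I/O yield, promote→Q0. Q0=[P3,P4,P2] Q1=[P1] Q2=[]
t=16-18: P3@Q0 runs 2, rem=0, completes. Q0=[P4,P2] Q1=[P1] Q2=[]
t=18-20: P4@Q0 runs 2, rem=9, I/O yield, promote→Q0. Q0=[P2,P4] Q1=[P1] Q2=[]
t=20-21: P2@Q0 runs 1, rem=6, I/O yield, promote→Q0. Q0=[P4,P2] Q1=[P1] Q2=[]
t=21-23: P4@Q0 runs 2, rem=7, I/O yield, promote→Q0. Q0=[P2,P4] Q1=[P1] Q2=[]
t=23-24: P2@Q0 runs 1, rem=5, I/O yield, promote→Q0. Q0=[P4,P2] Q1=[P1] Q2=[]
t=24-26: P4@Q0 runs 2, rem=5, I/O yield, promote→Q0. Q0=[P2,P4] Q1=[P1] Q2=[]
t=26-27: P2@Q0 runs 1, rem=4, I/O yield, promote→Q0. Q0=[P4,P2] Q1=[P1] Q2=[]
t=27-29: P4@Q0 runs 2, rem=3, I/O yield, promote→Q0. Q0=[P2,P4] Q1=[P1] Q2=[]
t=29-30: P2@Q0 runs 1, rem=3, I/O yield, promote→Q0. Q0=[P4,P2] Q1=[P1] Q2=[]
t=30-32: P4@Q0 runs 2, rem=1, I/O yield, promote→Q0. Q0=[P2,P4] Q1=[P1] Q2=[]
t=32-33: P2@Q0 runs 1, rem=2, I/O yield, promote→Q0. Q0=[P4,P2] Q1=[P1] Q2=[]
t=33-34: P4@Q0 runs 1, rem=0, completes. Q0=[P2] Q1=[P1] Q2=[]
t=34-35: P2@Q0 runs 1, rem=1, I/O yield, promote→Q0. Q0=[P2] Q1=[P1] Q2=[]
t=35-36: P2@Q0 runs 1, rem=0, completes. Q0=[] Q1=[P1] Q2=[]
t=36-38: P1@Q1 runs 2, rem=0, completes. Q0=[] Q1=[] Q2=[]

Answer: 1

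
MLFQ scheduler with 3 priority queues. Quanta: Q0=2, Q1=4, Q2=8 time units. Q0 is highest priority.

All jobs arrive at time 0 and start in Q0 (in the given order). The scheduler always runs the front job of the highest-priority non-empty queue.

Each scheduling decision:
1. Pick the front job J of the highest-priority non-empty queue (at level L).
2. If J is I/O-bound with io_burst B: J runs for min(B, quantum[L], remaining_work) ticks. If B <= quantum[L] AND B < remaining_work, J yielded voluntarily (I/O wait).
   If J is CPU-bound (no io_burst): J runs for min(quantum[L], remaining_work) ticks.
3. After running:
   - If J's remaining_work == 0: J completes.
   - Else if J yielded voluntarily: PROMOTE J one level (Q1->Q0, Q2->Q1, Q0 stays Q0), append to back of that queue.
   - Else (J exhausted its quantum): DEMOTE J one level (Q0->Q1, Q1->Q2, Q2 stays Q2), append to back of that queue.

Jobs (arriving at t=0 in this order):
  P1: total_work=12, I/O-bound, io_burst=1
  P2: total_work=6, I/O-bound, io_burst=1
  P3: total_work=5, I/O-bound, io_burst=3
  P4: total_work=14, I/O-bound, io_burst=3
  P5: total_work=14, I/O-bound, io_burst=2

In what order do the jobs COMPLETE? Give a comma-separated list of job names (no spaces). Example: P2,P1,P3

t=0-1: P1@Q0 runs 1, rem=11, I/O yield, promote→Q0. Q0=[P2,P3,P4,P5,P1] Q1=[] Q2=[]
t=1-2: P2@Q0 runs 1, rem=5, I/O yield, promote→Q0. Q0=[P3,P4,P5,P1,P2] Q1=[] Q2=[]
t=2-4: P3@Q0 runs 2, rem=3, quantum used, demote→Q1. Q0=[P4,P5,P1,P2] Q1=[P3] Q2=[]
t=4-6: P4@Q0 runs 2, rem=12, quantum used, demote→Q1. Q0=[P5,P1,P2] Q1=[P3,P4] Q2=[]
t=6-8: P5@Q0 runs 2, rem=12, I/O yield, promote→Q0. Q0=[P1,P2,P5] Q1=[P3,P4] Q2=[]
t=8-9: P1@Q0 runs 1, rem=10, I/O yield, promote→Q0. Q0=[P2,P5,P1] Q1=[P3,P4] Q2=[]
t=9-10: P2@Q0 runs 1, rem=4, I/O yield, promote→Q0. Q0=[P5,P1,P2] Q1=[P3,P4] Q2=[]
t=10-12: P5@Q0 runs 2, rem=10, I/O yield, promote→Q0. Q0=[P1,P2,P5] Q1=[P3,P4] Q2=[]
t=12-13: P1@Q0 runs 1, rem=9, I/O yield, promote→Q0. Q0=[P2,P5,P1] Q1=[P3,P4] Q2=[]
t=13-14: P2@Q0 runs 1, rem=3, I/O yield, promote→Q0. Q0=[P5,P1,P2] Q1=[P3,P4] Q2=[]
t=14-16: P5@Q0 runs 2, rem=8, I/O yield, promote→Q0. Q0=[P1,P2,P5] Q1=[P3,P4] Q2=[]
t=16-17: P1@Q0 runs 1, rem=8, I/O yield, promote→Q0. Q0=[P2,P5,P1] Q1=[P3,P4] Q2=[]
t=17-18: P2@Q0 runs 1, rem=2, I/O yield, promote→Q0. Q0=[P5,P1,P2] Q1=[P3,P4] Q2=[]
t=18-20: P5@Q0 runs 2, rem=6, I/O yield, promote→Q0. Q0=[P1,P2,P5] Q1=[P3,P4] Q2=[]
t=20-21: P1@Q0 runs 1, rem=7, I/O yield, promote→Q0. Q0=[P2,P5,P1] Q1=[P3,P4] Q2=[]
t=21-22: P2@Q0 runs 1, rem=1, I/O yield, promote→Q0. Q0=[P5,P1,P2] Q1=[P3,P4] Q2=[]
t=22-24: P5@Q0 runs 2, rem=4, I/O yield, promote→Q0. Q0=[P1,P2,P5] Q1=[P3,P4] Q2=[]
t=24-25: P1@Q0 runs 1, rem=6, I/O yield, promote→Q0. Q0=[P2,P5,P1] Q1=[P3,P4] Q2=[]
t=25-26: P2@Q0 runs 1, rem=0, completes. Q0=[P5,P1] Q1=[P3,P4] Q2=[]
t=26-28: P5@Q0 runs 2, rem=2, I/O yield, promote→Q0. Q0=[P1,P5] Q1=[P3,P4] Q2=[]
t=28-29: P1@Q0 runs 1, rem=5, I/O yield, promote→Q0. Q0=[P5,P1] Q1=[P3,P4] Q2=[]
t=29-31: P5@Q0 runs 2, rem=0, completes. Q0=[P1] Q1=[P3,P4] Q2=[]
t=31-32: P1@Q0 runs 1, rem=4, I/O yield, promote→Q0. Q0=[P1] Q1=[P3,P4] Q2=[]
t=32-33: P1@Q0 runs 1, rem=3, I/O yield, promote→Q0. Q0=[P1] Q1=[P3,P4] Q2=[]
t=33-34: P1@Q0 runs 1, rem=2, I/O yield, promote→Q0. Q0=[P1] Q1=[P3,P4] Q2=[]
t=34-35: P1@Q0 runs 1, rem=1, I/O yield, promote→Q0. Q0=[P1] Q1=[P3,P4] Q2=[]
t=35-36: P1@Q0 runs 1, rem=0, completes. Q0=[] Q1=[P3,P4] Q2=[]
t=36-39: P3@Q1 runs 3, rem=0, completes. Q0=[] Q1=[P4] Q2=[]
t=39-42: P4@Q1 runs 3, rem=9, I/O yield, promote→Q0. Q0=[P4] Q1=[] Q2=[]
t=42-44: P4@Q0 runs 2, rem=7, quantum used, demote→Q1. Q0=[] Q1=[P4] Q2=[]
t=44-47: P4@Q1 runs 3, rem=4, I/O yield, promote→Q0. Q0=[P4] Q1=[] Q2=[]
t=47-49: P4@Q0 runs 2, rem=2, quantum used, demote→Q1. Q0=[] Q1=[P4] Q2=[]
t=49-51: P4@Q1 runs 2, rem=0, completes. Q0=[] Q1=[] Q2=[]

Answer: P2,P5,P1,P3,P4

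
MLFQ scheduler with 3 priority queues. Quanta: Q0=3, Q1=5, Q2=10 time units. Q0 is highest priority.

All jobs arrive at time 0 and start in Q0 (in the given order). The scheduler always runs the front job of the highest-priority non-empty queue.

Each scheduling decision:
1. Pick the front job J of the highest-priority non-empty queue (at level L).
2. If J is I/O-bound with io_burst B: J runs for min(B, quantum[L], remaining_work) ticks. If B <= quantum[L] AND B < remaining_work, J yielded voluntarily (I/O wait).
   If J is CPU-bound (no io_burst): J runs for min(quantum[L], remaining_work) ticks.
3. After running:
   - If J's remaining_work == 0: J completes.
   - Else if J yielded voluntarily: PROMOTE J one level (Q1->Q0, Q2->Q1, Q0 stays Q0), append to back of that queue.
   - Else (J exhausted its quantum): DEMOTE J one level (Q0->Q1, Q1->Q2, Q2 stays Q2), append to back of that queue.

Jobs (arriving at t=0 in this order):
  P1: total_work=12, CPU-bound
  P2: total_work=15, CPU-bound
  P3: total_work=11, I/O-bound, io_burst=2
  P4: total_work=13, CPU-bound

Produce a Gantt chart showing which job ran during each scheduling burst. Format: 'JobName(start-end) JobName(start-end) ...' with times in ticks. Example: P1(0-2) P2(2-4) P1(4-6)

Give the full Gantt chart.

Answer: P1(0-3) P2(3-6) P3(6-8) P4(8-11) P3(11-13) P3(13-15) P3(15-17) P3(17-19) P3(19-20) P1(20-25) P2(25-30) P4(30-35) P1(35-39) P2(39-46) P4(46-51)

Derivation:
t=0-3: P1@Q0 runs 3, rem=9, quantum used, demote→Q1. Q0=[P2,P3,P4] Q1=[P1] Q2=[]
t=3-6: P2@Q0 runs 3, rem=12, quantum used, demote→Q1. Q0=[P3,P4] Q1=[P1,P2] Q2=[]
t=6-8: P3@Q0 runs 2, rem=9, I/O yield, promote→Q0. Q0=[P4,P3] Q1=[P1,P2] Q2=[]
t=8-11: P4@Q0 runs 3, rem=10, quantum used, demote→Q1. Q0=[P3] Q1=[P1,P2,P4] Q2=[]
t=11-13: P3@Q0 runs 2, rem=7, I/O yield, promote→Q0. Q0=[P3] Q1=[P1,P2,P4] Q2=[]
t=13-15: P3@Q0 runs 2, rem=5, I/O yield, promote→Q0. Q0=[P3] Q1=[P1,P2,P4] Q2=[]
t=15-17: P3@Q0 runs 2, rem=3, I/O yield, promote→Q0. Q0=[P3] Q1=[P1,P2,P4] Q2=[]
t=17-19: P3@Q0 runs 2, rem=1, I/O yield, promote→Q0. Q0=[P3] Q1=[P1,P2,P4] Q2=[]
t=19-20: P3@Q0 runs 1, rem=0, completes. Q0=[] Q1=[P1,P2,P4] Q2=[]
t=20-25: P1@Q1 runs 5, rem=4, quantum used, demote→Q2. Q0=[] Q1=[P2,P4] Q2=[P1]
t=25-30: P2@Q1 runs 5, rem=7, quantum used, demote→Q2. Q0=[] Q1=[P4] Q2=[P1,P2]
t=30-35: P4@Q1 runs 5, rem=5, quantum used, demote→Q2. Q0=[] Q1=[] Q2=[P1,P2,P4]
t=35-39: P1@Q2 runs 4, rem=0, completes. Q0=[] Q1=[] Q2=[P2,P4]
t=39-46: P2@Q2 runs 7, rem=0, completes. Q0=[] Q1=[] Q2=[P4]
t=46-51: P4@Q2 runs 5, rem=0, completes. Q0=[] Q1=[] Q2=[]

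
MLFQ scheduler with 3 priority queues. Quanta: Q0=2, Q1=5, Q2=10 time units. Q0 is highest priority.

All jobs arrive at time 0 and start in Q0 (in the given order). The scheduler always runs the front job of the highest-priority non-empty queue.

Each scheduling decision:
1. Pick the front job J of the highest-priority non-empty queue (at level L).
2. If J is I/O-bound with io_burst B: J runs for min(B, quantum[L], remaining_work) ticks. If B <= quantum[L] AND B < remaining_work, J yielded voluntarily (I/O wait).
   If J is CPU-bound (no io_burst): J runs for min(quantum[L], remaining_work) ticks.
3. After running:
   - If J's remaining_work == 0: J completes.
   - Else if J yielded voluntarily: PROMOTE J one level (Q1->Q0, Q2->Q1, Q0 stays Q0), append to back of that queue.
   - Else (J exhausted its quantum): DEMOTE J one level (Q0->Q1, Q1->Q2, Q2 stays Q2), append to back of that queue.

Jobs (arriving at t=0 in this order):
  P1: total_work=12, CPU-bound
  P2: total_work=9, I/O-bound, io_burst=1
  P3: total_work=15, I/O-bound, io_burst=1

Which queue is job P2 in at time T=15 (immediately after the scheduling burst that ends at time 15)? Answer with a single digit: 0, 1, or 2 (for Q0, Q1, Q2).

t=0-2: P1@Q0 runs 2, rem=10, quantum used, demote→Q1. Q0=[P2,P3] Q1=[P1] Q2=[]
t=2-3: P2@Q0 runs 1, rem=8, I/O yield, promote→Q0. Q0=[P3,P2] Q1=[P1] Q2=[]
t=3-4: P3@Q0 runs 1, rem=14, I/O yield, promote→Q0. Q0=[P2,P3] Q1=[P1] Q2=[]
t=4-5: P2@Q0 runs 1, rem=7, I/O yield, promote→Q0. Q0=[P3,P2] Q1=[P1] Q2=[]
t=5-6: P3@Q0 runs 1, rem=13, I/O yield, promote→Q0. Q0=[P2,P3] Q1=[P1] Q2=[]
t=6-7: P2@Q0 runs 1, rem=6, I/O yield, promote→Q0. Q0=[P3,P2] Q1=[P1] Q2=[]
t=7-8: P3@Q0 runs 1, rem=12, I/O yield, promote→Q0. Q0=[P2,P3] Q1=[P1] Q2=[]
t=8-9: P2@Q0 runs 1, rem=5, I/O yield, promote→Q0. Q0=[P3,P2] Q1=[P1] Q2=[]
t=9-10: P3@Q0 runs 1, rem=11, I/O yield, promote→Q0. Q0=[P2,P3] Q1=[P1] Q2=[]
t=10-11: P2@Q0 runs 1, rem=4, I/O yield, promote→Q0. Q0=[P3,P2] Q1=[P1] Q2=[]
t=11-12: P3@Q0 runs 1, rem=10, I/O yield, promote→Q0. Q0=[P2,P3] Q1=[P1] Q2=[]
t=12-13: P2@Q0 runs 1, rem=3, I/O yield, promote→Q0. Q0=[P3,P2] Q1=[P1] Q2=[]
t=13-14: P3@Q0 runs 1, rem=9, I/O yield, promote→Q0. Q0=[P2,P3] Q1=[P1] Q2=[]
t=14-15: P2@Q0 runs 1, rem=2, I/O yield, promote→Q0. Q0=[P3,P2] Q1=[P1] Q2=[]
t=15-16: P3@Q0 runs 1, rem=8, I/O yield, promote→Q0. Q0=[P2,P3] Q1=[P1] Q2=[]
t=16-17: P2@Q0 runs 1, rem=1, I/O yield, promote→Q0. Q0=[P3,P2] Q1=[P1] Q2=[]
t=17-18: P3@Q0 runs 1, rem=7, I/O yield, promote→Q0. Q0=[P2,P3] Q1=[P1] Q2=[]
t=18-19: P2@Q0 runs 1, rem=0, completes. Q0=[P3] Q1=[P1] Q2=[]
t=19-20: P3@Q0 runs 1, rem=6, I/O yield, promote→Q0. Q0=[P3] Q1=[P1] Q2=[]
t=20-21: P3@Q0 runs 1, rem=5, I/O yield, promote→Q0. Q0=[P3] Q1=[P1] Q2=[]
t=21-22: P3@Q0 runs 1, rem=4, I/O yield, promote→Q0. Q0=[P3] Q1=[P1] Q2=[]
t=22-23: P3@Q0 runs 1, rem=3, I/O yield, promote→Q0. Q0=[P3] Q1=[P1] Q2=[]
t=23-24: P3@Q0 runs 1, rem=2, I/O yield, promote→Q0. Q0=[P3] Q1=[P1] Q2=[]
t=24-25: P3@Q0 runs 1, rem=1, I/O yield, promote→Q0. Q0=[P3] Q1=[P1] Q2=[]
t=25-26: P3@Q0 runs 1, rem=0, completes. Q0=[] Q1=[P1] Q2=[]
t=26-31: P1@Q1 runs 5, rem=5, quantum used, demote→Q2. Q0=[] Q1=[] Q2=[P1]
t=31-36: P1@Q2 runs 5, rem=0, completes. Q0=[] Q1=[] Q2=[]

Answer: 0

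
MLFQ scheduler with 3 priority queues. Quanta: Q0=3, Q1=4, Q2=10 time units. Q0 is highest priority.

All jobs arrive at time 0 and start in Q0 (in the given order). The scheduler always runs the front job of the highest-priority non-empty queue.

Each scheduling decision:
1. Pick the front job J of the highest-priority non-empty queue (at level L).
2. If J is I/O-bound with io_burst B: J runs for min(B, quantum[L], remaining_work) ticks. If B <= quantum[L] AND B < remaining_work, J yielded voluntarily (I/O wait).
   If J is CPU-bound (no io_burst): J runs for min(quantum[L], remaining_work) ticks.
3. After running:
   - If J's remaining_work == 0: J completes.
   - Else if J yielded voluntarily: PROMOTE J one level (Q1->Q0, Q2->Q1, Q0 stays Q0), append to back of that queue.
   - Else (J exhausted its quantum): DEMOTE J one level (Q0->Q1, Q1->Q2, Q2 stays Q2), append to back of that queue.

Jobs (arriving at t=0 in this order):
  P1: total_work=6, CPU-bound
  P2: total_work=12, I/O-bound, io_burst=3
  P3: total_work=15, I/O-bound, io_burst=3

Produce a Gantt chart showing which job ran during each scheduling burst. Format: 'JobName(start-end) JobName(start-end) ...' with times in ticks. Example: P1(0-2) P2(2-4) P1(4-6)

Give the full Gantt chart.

t=0-3: P1@Q0 runs 3, rem=3, quantum used, demote→Q1. Q0=[P2,P3] Q1=[P1] Q2=[]
t=3-6: P2@Q0 runs 3, rem=9, I/O yield, promote→Q0. Q0=[P3,P2] Q1=[P1] Q2=[]
t=6-9: P3@Q0 runs 3, rem=12, I/O yield, promote→Q0. Q0=[P2,P3] Q1=[P1] Q2=[]
t=9-12: P2@Q0 runs 3, rem=6, I/O yield, promote→Q0. Q0=[P3,P2] Q1=[P1] Q2=[]
t=12-15: P3@Q0 runs 3, rem=9, I/O yield, promote→Q0. Q0=[P2,P3] Q1=[P1] Q2=[]
t=15-18: P2@Q0 runs 3, rem=3, I/O yield, promote→Q0. Q0=[P3,P2] Q1=[P1] Q2=[]
t=18-21: P3@Q0 runs 3, rem=6, I/O yield, promote→Q0. Q0=[P2,P3] Q1=[P1] Q2=[]
t=21-24: P2@Q0 runs 3, rem=0, completes. Q0=[P3] Q1=[P1] Q2=[]
t=24-27: P3@Q0 runs 3, rem=3, I/O yield, promote→Q0. Q0=[P3] Q1=[P1] Q2=[]
t=27-30: P3@Q0 runs 3, rem=0, completes. Q0=[] Q1=[P1] Q2=[]
t=30-33: P1@Q1 runs 3, rem=0, completes. Q0=[] Q1=[] Q2=[]

Answer: P1(0-3) P2(3-6) P3(6-9) P2(9-12) P3(12-15) P2(15-18) P3(18-21) P2(21-24) P3(24-27) P3(27-30) P1(30-33)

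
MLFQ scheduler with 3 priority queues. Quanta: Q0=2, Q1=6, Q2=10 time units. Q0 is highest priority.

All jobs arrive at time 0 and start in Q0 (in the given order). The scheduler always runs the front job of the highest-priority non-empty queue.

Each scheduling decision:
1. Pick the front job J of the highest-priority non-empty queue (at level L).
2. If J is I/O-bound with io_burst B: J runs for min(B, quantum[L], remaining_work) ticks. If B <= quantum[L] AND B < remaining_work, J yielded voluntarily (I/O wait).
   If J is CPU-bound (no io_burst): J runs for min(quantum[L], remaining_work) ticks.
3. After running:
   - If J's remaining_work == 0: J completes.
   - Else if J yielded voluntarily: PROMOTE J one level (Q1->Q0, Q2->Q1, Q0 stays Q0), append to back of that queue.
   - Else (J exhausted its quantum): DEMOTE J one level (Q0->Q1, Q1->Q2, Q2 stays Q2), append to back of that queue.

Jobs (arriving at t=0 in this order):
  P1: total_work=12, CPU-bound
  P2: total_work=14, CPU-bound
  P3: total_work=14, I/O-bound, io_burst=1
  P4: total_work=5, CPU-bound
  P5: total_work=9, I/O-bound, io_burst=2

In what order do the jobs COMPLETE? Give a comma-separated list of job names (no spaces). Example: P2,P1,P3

t=0-2: P1@Q0 runs 2, rem=10, quantum used, demote→Q1. Q0=[P2,P3,P4,P5] Q1=[P1] Q2=[]
t=2-4: P2@Q0 runs 2, rem=12, quantum used, demote→Q1. Q0=[P3,P4,P5] Q1=[P1,P2] Q2=[]
t=4-5: P3@Q0 runs 1, rem=13, I/O yield, promote→Q0. Q0=[P4,P5,P3] Q1=[P1,P2] Q2=[]
t=5-7: P4@Q0 runs 2, rem=3, quantum used, demote→Q1. Q0=[P5,P3] Q1=[P1,P2,P4] Q2=[]
t=7-9: P5@Q0 runs 2, rem=7, I/O yield, promote→Q0. Q0=[P3,P5] Q1=[P1,P2,P4] Q2=[]
t=9-10: P3@Q0 runs 1, rem=12, I/O yield, promote→Q0. Q0=[P5,P3] Q1=[P1,P2,P4] Q2=[]
t=10-12: P5@Q0 runs 2, rem=5, I/O yield, promote→Q0. Q0=[P3,P5] Q1=[P1,P2,P4] Q2=[]
t=12-13: P3@Q0 runs 1, rem=11, I/O yield, promote→Q0. Q0=[P5,P3] Q1=[P1,P2,P4] Q2=[]
t=13-15: P5@Q0 runs 2, rem=3, I/O yield, promote→Q0. Q0=[P3,P5] Q1=[P1,P2,P4] Q2=[]
t=15-16: P3@Q0 runs 1, rem=10, I/O yield, promote→Q0. Q0=[P5,P3] Q1=[P1,P2,P4] Q2=[]
t=16-18: P5@Q0 runs 2, rem=1, I/O yield, promote→Q0. Q0=[P3,P5] Q1=[P1,P2,P4] Q2=[]
t=18-19: P3@Q0 runs 1, rem=9, I/O yield, promote→Q0. Q0=[P5,P3] Q1=[P1,P2,P4] Q2=[]
t=19-20: P5@Q0 runs 1, rem=0, completes. Q0=[P3] Q1=[P1,P2,P4] Q2=[]
t=20-21: P3@Q0 runs 1, rem=8, I/O yield, promote→Q0. Q0=[P3] Q1=[P1,P2,P4] Q2=[]
t=21-22: P3@Q0 runs 1, rem=7, I/O yield, promote→Q0. Q0=[P3] Q1=[P1,P2,P4] Q2=[]
t=22-23: P3@Q0 runs 1, rem=6, I/O yield, promote→Q0. Q0=[P3] Q1=[P1,P2,P4] Q2=[]
t=23-24: P3@Q0 runs 1, rem=5, I/O yield, promote→Q0. Q0=[P3] Q1=[P1,P2,P4] Q2=[]
t=24-25: P3@Q0 runs 1, rem=4, I/O yield, promote→Q0. Q0=[P3] Q1=[P1,P2,P4] Q2=[]
t=25-26: P3@Q0 runs 1, rem=3, I/O yield, promote→Q0. Q0=[P3] Q1=[P1,P2,P4] Q2=[]
t=26-27: P3@Q0 runs 1, rem=2, I/O yield, promote→Q0. Q0=[P3] Q1=[P1,P2,P4] Q2=[]
t=27-28: P3@Q0 runs 1, rem=1, I/O yield, promote→Q0. Q0=[P3] Q1=[P1,P2,P4] Q2=[]
t=28-29: P3@Q0 runs 1, rem=0, completes. Q0=[] Q1=[P1,P2,P4] Q2=[]
t=29-35: P1@Q1 runs 6, rem=4, quantum used, demote→Q2. Q0=[] Q1=[P2,P4] Q2=[P1]
t=35-41: P2@Q1 runs 6, rem=6, quantum used, demote→Q2. Q0=[] Q1=[P4] Q2=[P1,P2]
t=41-44: P4@Q1 runs 3, rem=0, completes. Q0=[] Q1=[] Q2=[P1,P2]
t=44-48: P1@Q2 runs 4, rem=0, completes. Q0=[] Q1=[] Q2=[P2]
t=48-54: P2@Q2 runs 6, rem=0, completes. Q0=[] Q1=[] Q2=[]

Answer: P5,P3,P4,P1,P2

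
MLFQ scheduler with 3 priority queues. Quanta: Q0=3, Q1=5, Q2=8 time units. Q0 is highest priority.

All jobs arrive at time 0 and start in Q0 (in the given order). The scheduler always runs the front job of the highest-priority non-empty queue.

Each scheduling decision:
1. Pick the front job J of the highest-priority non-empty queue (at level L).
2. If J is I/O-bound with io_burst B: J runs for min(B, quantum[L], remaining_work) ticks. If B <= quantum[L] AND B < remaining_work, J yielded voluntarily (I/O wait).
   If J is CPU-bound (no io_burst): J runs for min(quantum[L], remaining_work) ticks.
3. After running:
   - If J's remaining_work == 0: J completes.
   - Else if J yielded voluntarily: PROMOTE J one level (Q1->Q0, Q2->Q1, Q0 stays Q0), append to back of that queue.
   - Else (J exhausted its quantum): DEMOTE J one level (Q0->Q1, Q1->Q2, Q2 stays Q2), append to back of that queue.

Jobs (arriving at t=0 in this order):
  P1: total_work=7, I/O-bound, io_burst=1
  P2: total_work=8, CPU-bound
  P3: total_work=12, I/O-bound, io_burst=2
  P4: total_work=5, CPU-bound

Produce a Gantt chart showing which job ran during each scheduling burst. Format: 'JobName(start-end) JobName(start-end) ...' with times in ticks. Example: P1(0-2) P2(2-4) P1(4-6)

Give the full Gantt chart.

t=0-1: P1@Q0 runs 1, rem=6, I/O yield, promote→Q0. Q0=[P2,P3,P4,P1] Q1=[] Q2=[]
t=1-4: P2@Q0 runs 3, rem=5, quantum used, demote→Q1. Q0=[P3,P4,P1] Q1=[P2] Q2=[]
t=4-6: P3@Q0 runs 2, rem=10, I/O yield, promote→Q0. Q0=[P4,P1,P3] Q1=[P2] Q2=[]
t=6-9: P4@Q0 runs 3, rem=2, quantum used, demote→Q1. Q0=[P1,P3] Q1=[P2,P4] Q2=[]
t=9-10: P1@Q0 runs 1, rem=5, I/O yield, promote→Q0. Q0=[P3,P1] Q1=[P2,P4] Q2=[]
t=10-12: P3@Q0 runs 2, rem=8, I/O yield, promote→Q0. Q0=[P1,P3] Q1=[P2,P4] Q2=[]
t=12-13: P1@Q0 runs 1, rem=4, I/O yield, promote→Q0. Q0=[P3,P1] Q1=[P2,P4] Q2=[]
t=13-15: P3@Q0 runs 2, rem=6, I/O yield, promote→Q0. Q0=[P1,P3] Q1=[P2,P4] Q2=[]
t=15-16: P1@Q0 runs 1, rem=3, I/O yield, promote→Q0. Q0=[P3,P1] Q1=[P2,P4] Q2=[]
t=16-18: P3@Q0 runs 2, rem=4, I/O yield, promote→Q0. Q0=[P1,P3] Q1=[P2,P4] Q2=[]
t=18-19: P1@Q0 runs 1, rem=2, I/O yield, promote→Q0. Q0=[P3,P1] Q1=[P2,P4] Q2=[]
t=19-21: P3@Q0 runs 2, rem=2, I/O yield, promote→Q0. Q0=[P1,P3] Q1=[P2,P4] Q2=[]
t=21-22: P1@Q0 runs 1, rem=1, I/O yield, promote→Q0. Q0=[P3,P1] Q1=[P2,P4] Q2=[]
t=22-24: P3@Q0 runs 2, rem=0, completes. Q0=[P1] Q1=[P2,P4] Q2=[]
t=24-25: P1@Q0 runs 1, rem=0, completes. Q0=[] Q1=[P2,P4] Q2=[]
t=25-30: P2@Q1 runs 5, rem=0, completes. Q0=[] Q1=[P4] Q2=[]
t=30-32: P4@Q1 runs 2, rem=0, completes. Q0=[] Q1=[] Q2=[]

Answer: P1(0-1) P2(1-4) P3(4-6) P4(6-9) P1(9-10) P3(10-12) P1(12-13) P3(13-15) P1(15-16) P3(16-18) P1(18-19) P3(19-21) P1(21-22) P3(22-24) P1(24-25) P2(25-30) P4(30-32)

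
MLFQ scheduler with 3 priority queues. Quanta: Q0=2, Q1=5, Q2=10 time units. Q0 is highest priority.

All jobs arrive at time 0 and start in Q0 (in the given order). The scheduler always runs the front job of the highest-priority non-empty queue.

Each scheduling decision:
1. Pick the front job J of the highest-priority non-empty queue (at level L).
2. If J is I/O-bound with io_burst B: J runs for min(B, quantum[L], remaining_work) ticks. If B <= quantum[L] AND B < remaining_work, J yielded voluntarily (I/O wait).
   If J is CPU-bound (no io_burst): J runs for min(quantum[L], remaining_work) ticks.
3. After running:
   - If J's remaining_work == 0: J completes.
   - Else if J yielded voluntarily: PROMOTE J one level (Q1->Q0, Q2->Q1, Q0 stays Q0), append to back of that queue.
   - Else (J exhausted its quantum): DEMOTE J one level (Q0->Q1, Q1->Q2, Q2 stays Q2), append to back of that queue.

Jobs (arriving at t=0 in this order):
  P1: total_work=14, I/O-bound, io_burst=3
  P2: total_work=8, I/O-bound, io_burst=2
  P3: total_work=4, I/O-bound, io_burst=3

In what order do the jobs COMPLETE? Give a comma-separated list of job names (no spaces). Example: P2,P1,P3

Answer: P2,P3,P1

Derivation:
t=0-2: P1@Q0 runs 2, rem=12, quantum used, demote→Q1. Q0=[P2,P3] Q1=[P1] Q2=[]
t=2-4: P2@Q0 runs 2, rem=6, I/O yield, promote→Q0. Q0=[P3,P2] Q1=[P1] Q2=[]
t=4-6: P3@Q0 runs 2, rem=2, quantum used, demote→Q1. Q0=[P2] Q1=[P1,P3] Q2=[]
t=6-8: P2@Q0 runs 2, rem=4, I/O yield, promote→Q0. Q0=[P2] Q1=[P1,P3] Q2=[]
t=8-10: P2@Q0 runs 2, rem=2, I/O yield, promote→Q0. Q0=[P2] Q1=[P1,P3] Q2=[]
t=10-12: P2@Q0 runs 2, rem=0, completes. Q0=[] Q1=[P1,P3] Q2=[]
t=12-15: P1@Q1 runs 3, rem=9, I/O yield, promote→Q0. Q0=[P1] Q1=[P3] Q2=[]
t=15-17: P1@Q0 runs 2, rem=7, quantum used, demote→Q1. Q0=[] Q1=[P3,P1] Q2=[]
t=17-19: P3@Q1 runs 2, rem=0, completes. Q0=[] Q1=[P1] Q2=[]
t=19-22: P1@Q1 runs 3, rem=4, I/O yield, promote→Q0. Q0=[P1] Q1=[] Q2=[]
t=22-24: P1@Q0 runs 2, rem=2, quantum used, demote→Q1. Q0=[] Q1=[P1] Q2=[]
t=24-26: P1@Q1 runs 2, rem=0, completes. Q0=[] Q1=[] Q2=[]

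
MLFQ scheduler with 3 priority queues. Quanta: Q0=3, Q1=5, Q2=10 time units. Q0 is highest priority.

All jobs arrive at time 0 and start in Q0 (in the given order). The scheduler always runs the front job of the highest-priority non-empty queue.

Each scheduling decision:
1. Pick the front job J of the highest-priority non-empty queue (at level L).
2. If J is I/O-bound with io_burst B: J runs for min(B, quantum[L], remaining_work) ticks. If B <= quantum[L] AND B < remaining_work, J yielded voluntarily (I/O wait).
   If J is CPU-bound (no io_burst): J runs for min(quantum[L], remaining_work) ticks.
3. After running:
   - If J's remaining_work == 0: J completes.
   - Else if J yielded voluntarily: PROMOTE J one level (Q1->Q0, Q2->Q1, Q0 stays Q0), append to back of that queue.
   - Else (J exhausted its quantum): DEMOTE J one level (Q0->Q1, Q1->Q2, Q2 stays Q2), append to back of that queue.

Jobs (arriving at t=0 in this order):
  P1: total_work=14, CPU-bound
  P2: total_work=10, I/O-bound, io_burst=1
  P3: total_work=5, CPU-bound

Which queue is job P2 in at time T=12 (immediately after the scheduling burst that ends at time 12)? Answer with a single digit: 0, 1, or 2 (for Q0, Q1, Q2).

Answer: 0

Derivation:
t=0-3: P1@Q0 runs 3, rem=11, quantum used, demote→Q1. Q0=[P2,P3] Q1=[P1] Q2=[]
t=3-4: P2@Q0 runs 1, rem=9, I/O yield, promote→Q0. Q0=[P3,P2] Q1=[P1] Q2=[]
t=4-7: P3@Q0 runs 3, rem=2, quantum used, demote→Q1. Q0=[P2] Q1=[P1,P3] Q2=[]
t=7-8: P2@Q0 runs 1, rem=8, I/O yield, promote→Q0. Q0=[P2] Q1=[P1,P3] Q2=[]
t=8-9: P2@Q0 runs 1, rem=7, I/O yield, promote→Q0. Q0=[P2] Q1=[P1,P3] Q2=[]
t=9-10: P2@Q0 runs 1, rem=6, I/O yield, promote→Q0. Q0=[P2] Q1=[P1,P3] Q2=[]
t=10-11: P2@Q0 runs 1, rem=5, I/O yield, promote→Q0. Q0=[P2] Q1=[P1,P3] Q2=[]
t=11-12: P2@Q0 runs 1, rem=4, I/O yield, promote→Q0. Q0=[P2] Q1=[P1,P3] Q2=[]
t=12-13: P2@Q0 runs 1, rem=3, I/O yield, promote→Q0. Q0=[P2] Q1=[P1,P3] Q2=[]
t=13-14: P2@Q0 runs 1, rem=2, I/O yield, promote→Q0. Q0=[P2] Q1=[P1,P3] Q2=[]
t=14-15: P2@Q0 runs 1, rem=1, I/O yield, promote→Q0. Q0=[P2] Q1=[P1,P3] Q2=[]
t=15-16: P2@Q0 runs 1, rem=0, completes. Q0=[] Q1=[P1,P3] Q2=[]
t=16-21: P1@Q1 runs 5, rem=6, quantum used, demote→Q2. Q0=[] Q1=[P3] Q2=[P1]
t=21-23: P3@Q1 runs 2, rem=0, completes. Q0=[] Q1=[] Q2=[P1]
t=23-29: P1@Q2 runs 6, rem=0, completes. Q0=[] Q1=[] Q2=[]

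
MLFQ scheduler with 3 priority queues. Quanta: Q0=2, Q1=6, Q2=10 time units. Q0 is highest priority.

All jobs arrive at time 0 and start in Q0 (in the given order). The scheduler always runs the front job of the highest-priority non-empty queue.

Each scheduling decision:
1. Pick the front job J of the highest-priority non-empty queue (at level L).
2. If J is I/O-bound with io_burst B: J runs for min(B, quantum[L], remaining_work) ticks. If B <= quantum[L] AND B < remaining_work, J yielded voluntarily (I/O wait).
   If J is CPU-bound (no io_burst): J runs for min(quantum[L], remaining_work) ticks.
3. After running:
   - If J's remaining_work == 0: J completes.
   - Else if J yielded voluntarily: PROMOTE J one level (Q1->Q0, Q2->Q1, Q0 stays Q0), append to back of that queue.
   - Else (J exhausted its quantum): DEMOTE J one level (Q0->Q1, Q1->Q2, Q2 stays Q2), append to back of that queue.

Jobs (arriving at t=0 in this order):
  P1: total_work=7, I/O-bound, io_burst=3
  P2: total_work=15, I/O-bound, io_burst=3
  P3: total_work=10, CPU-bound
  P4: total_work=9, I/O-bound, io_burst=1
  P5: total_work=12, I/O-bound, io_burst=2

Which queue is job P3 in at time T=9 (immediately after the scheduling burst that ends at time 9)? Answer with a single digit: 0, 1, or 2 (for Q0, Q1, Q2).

t=0-2: P1@Q0 runs 2, rem=5, quantum used, demote→Q1. Q0=[P2,P3,P4,P5] Q1=[P1] Q2=[]
t=2-4: P2@Q0 runs 2, rem=13, quantum used, demote→Q1. Q0=[P3,P4,P5] Q1=[P1,P2] Q2=[]
t=4-6: P3@Q0 runs 2, rem=8, quantum used, demote→Q1. Q0=[P4,P5] Q1=[P1,P2,P3] Q2=[]
t=6-7: P4@Q0 runs 1, rem=8, I/O yield, promote→Q0. Q0=[P5,P4] Q1=[P1,P2,P3] Q2=[]
t=7-9: P5@Q0 runs 2, rem=10, I/O yield, promote→Q0. Q0=[P4,P5] Q1=[P1,P2,P3] Q2=[]
t=9-10: P4@Q0 runs 1, rem=7, I/O yield, promote→Q0. Q0=[P5,P4] Q1=[P1,P2,P3] Q2=[]
t=10-12: P5@Q0 runs 2, rem=8, I/O yield, promote→Q0. Q0=[P4,P5] Q1=[P1,P2,P3] Q2=[]
t=12-13: P4@Q0 runs 1, rem=6, I/O yield, promote→Q0. Q0=[P5,P4] Q1=[P1,P2,P3] Q2=[]
t=13-15: P5@Q0 runs 2, rem=6, I/O yield, promote→Q0. Q0=[P4,P5] Q1=[P1,P2,P3] Q2=[]
t=15-16: P4@Q0 runs 1, rem=5, I/O yield, promote→Q0. Q0=[P5,P4] Q1=[P1,P2,P3] Q2=[]
t=16-18: P5@Q0 runs 2, rem=4, I/O yield, promote→Q0. Q0=[P4,P5] Q1=[P1,P2,P3] Q2=[]
t=18-19: P4@Q0 runs 1, rem=4, I/O yield, promote→Q0. Q0=[P5,P4] Q1=[P1,P2,P3] Q2=[]
t=19-21: P5@Q0 runs 2, rem=2, I/O yield, promote→Q0. Q0=[P4,P5] Q1=[P1,P2,P3] Q2=[]
t=21-22: P4@Q0 runs 1, rem=3, I/O yield, promote→Q0. Q0=[P5,P4] Q1=[P1,P2,P3] Q2=[]
t=22-24: P5@Q0 runs 2, rem=0, completes. Q0=[P4] Q1=[P1,P2,P3] Q2=[]
t=24-25: P4@Q0 runs 1, rem=2, I/O yield, promote→Q0. Q0=[P4] Q1=[P1,P2,P3] Q2=[]
t=25-26: P4@Q0 runs 1, rem=1, I/O yield, promote→Q0. Q0=[P4] Q1=[P1,P2,P3] Q2=[]
t=26-27: P4@Q0 runs 1, rem=0, completes. Q0=[] Q1=[P1,P2,P3] Q2=[]
t=27-30: P1@Q1 runs 3, rem=2, I/O yield, promote→Q0. Q0=[P1] Q1=[P2,P3] Q2=[]
t=30-32: P1@Q0 runs 2, rem=0, completes. Q0=[] Q1=[P2,P3] Q2=[]
t=32-35: P2@Q1 runs 3, rem=10, I/O yield, promote→Q0. Q0=[P2] Q1=[P3] Q2=[]
t=35-37: P2@Q0 runs 2, rem=8, quantum used, demote→Q1. Q0=[] Q1=[P3,P2] Q2=[]
t=37-43: P3@Q1 runs 6, rem=2, quantum used, demote→Q2. Q0=[] Q1=[P2] Q2=[P3]
t=43-46: P2@Q1 runs 3, rem=5, I/O yield, promote→Q0. Q0=[P2] Q1=[] Q2=[P3]
t=46-48: P2@Q0 runs 2, rem=3, quantum used, demote→Q1. Q0=[] Q1=[P2] Q2=[P3]
t=48-51: P2@Q1 runs 3, rem=0, completes. Q0=[] Q1=[] Q2=[P3]
t=51-53: P3@Q2 runs 2, rem=0, completes. Q0=[] Q1=[] Q2=[]

Answer: 1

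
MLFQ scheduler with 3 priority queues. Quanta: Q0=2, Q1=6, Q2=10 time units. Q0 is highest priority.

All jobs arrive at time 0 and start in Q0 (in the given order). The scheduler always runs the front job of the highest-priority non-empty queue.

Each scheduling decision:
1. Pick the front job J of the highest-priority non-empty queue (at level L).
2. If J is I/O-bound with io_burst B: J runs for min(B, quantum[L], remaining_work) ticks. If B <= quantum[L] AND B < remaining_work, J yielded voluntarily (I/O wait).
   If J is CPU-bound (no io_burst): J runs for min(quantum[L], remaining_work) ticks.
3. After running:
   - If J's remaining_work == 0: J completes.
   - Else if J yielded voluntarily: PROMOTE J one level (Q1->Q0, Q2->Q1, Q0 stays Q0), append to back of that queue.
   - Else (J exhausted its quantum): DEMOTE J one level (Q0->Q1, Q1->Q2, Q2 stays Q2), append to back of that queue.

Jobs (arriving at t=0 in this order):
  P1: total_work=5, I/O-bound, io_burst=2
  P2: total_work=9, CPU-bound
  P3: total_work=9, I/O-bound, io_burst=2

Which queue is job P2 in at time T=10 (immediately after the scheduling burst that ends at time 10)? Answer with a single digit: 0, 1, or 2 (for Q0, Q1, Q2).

Answer: 1

Derivation:
t=0-2: P1@Q0 runs 2, rem=3, I/O yield, promote→Q0. Q0=[P2,P3,P1] Q1=[] Q2=[]
t=2-4: P2@Q0 runs 2, rem=7, quantum used, demote→Q1. Q0=[P3,P1] Q1=[P2] Q2=[]
t=4-6: P3@Q0 runs 2, rem=7, I/O yield, promote→Q0. Q0=[P1,P3] Q1=[P2] Q2=[]
t=6-8: P1@Q0 runs 2, rem=1, I/O yield, promote→Q0. Q0=[P3,P1] Q1=[P2] Q2=[]
t=8-10: P3@Q0 runs 2, rem=5, I/O yield, promote→Q0. Q0=[P1,P3] Q1=[P2] Q2=[]
t=10-11: P1@Q0 runs 1, rem=0, completes. Q0=[P3] Q1=[P2] Q2=[]
t=11-13: P3@Q0 runs 2, rem=3, I/O yield, promote→Q0. Q0=[P3] Q1=[P2] Q2=[]
t=13-15: P3@Q0 runs 2, rem=1, I/O yield, promote→Q0. Q0=[P3] Q1=[P2] Q2=[]
t=15-16: P3@Q0 runs 1, rem=0, completes. Q0=[] Q1=[P2] Q2=[]
t=16-22: P2@Q1 runs 6, rem=1, quantum used, demote→Q2. Q0=[] Q1=[] Q2=[P2]
t=22-23: P2@Q2 runs 1, rem=0, completes. Q0=[] Q1=[] Q2=[]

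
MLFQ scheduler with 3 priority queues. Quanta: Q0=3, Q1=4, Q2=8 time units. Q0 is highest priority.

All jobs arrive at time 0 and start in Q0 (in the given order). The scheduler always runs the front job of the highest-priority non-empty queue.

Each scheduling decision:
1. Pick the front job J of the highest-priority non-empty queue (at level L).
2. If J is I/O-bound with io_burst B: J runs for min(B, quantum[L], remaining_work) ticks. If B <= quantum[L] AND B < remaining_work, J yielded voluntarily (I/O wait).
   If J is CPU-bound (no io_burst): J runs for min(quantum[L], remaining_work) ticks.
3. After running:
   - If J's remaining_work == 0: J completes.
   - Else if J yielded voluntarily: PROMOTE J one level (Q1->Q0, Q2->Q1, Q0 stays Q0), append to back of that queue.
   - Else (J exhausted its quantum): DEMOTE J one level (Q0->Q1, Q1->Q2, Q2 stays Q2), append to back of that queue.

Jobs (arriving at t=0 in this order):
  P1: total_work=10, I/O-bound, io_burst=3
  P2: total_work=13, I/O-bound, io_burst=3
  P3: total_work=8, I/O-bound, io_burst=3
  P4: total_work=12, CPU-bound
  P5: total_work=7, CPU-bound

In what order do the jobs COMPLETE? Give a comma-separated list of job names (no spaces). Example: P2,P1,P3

t=0-3: P1@Q0 runs 3, rem=7, I/O yield, promote→Q0. Q0=[P2,P3,P4,P5,P1] Q1=[] Q2=[]
t=3-6: P2@Q0 runs 3, rem=10, I/O yield, promote→Q0. Q0=[P3,P4,P5,P1,P2] Q1=[] Q2=[]
t=6-9: P3@Q0 runs 3, rem=5, I/O yield, promote→Q0. Q0=[P4,P5,P1,P2,P3] Q1=[] Q2=[]
t=9-12: P4@Q0 runs 3, rem=9, quantum used, demote→Q1. Q0=[P5,P1,P2,P3] Q1=[P4] Q2=[]
t=12-15: P5@Q0 runs 3, rem=4, quantum used, demote→Q1. Q0=[P1,P2,P3] Q1=[P4,P5] Q2=[]
t=15-18: P1@Q0 runs 3, rem=4, I/O yield, promote→Q0. Q0=[P2,P3,P1] Q1=[P4,P5] Q2=[]
t=18-21: P2@Q0 runs 3, rem=7, I/O yield, promote→Q0. Q0=[P3,P1,P2] Q1=[P4,P5] Q2=[]
t=21-24: P3@Q0 runs 3, rem=2, I/O yield, promote→Q0. Q0=[P1,P2,P3] Q1=[P4,P5] Q2=[]
t=24-27: P1@Q0 runs 3, rem=1, I/O yield, promote→Q0. Q0=[P2,P3,P1] Q1=[P4,P5] Q2=[]
t=27-30: P2@Q0 runs 3, rem=4, I/O yield, promote→Q0. Q0=[P3,P1,P2] Q1=[P4,P5] Q2=[]
t=30-32: P3@Q0 runs 2, rem=0, completes. Q0=[P1,P2] Q1=[P4,P5] Q2=[]
t=32-33: P1@Q0 runs 1, rem=0, completes. Q0=[P2] Q1=[P4,P5] Q2=[]
t=33-36: P2@Q0 runs 3, rem=1, I/O yield, promote→Q0. Q0=[P2] Q1=[P4,P5] Q2=[]
t=36-37: P2@Q0 runs 1, rem=0, completes. Q0=[] Q1=[P4,P5] Q2=[]
t=37-41: P4@Q1 runs 4, rem=5, quantum used, demote→Q2. Q0=[] Q1=[P5] Q2=[P4]
t=41-45: P5@Q1 runs 4, rem=0, completes. Q0=[] Q1=[] Q2=[P4]
t=45-50: P4@Q2 runs 5, rem=0, completes. Q0=[] Q1=[] Q2=[]

Answer: P3,P1,P2,P5,P4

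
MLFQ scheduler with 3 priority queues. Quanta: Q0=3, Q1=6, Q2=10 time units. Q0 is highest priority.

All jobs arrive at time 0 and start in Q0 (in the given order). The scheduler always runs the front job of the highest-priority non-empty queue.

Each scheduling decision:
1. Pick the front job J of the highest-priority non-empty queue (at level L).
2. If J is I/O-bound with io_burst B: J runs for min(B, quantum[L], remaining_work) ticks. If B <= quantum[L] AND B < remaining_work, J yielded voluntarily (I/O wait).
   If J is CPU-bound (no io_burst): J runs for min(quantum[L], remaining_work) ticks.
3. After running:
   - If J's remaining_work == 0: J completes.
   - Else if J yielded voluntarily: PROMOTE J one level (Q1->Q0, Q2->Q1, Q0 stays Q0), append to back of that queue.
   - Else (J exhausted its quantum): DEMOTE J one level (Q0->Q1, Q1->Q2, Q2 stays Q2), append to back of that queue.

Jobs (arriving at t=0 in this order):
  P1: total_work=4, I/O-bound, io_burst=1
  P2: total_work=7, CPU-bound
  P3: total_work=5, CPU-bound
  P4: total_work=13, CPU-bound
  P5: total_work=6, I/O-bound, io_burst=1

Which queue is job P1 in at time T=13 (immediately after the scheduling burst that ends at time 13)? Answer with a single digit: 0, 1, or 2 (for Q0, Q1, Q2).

Answer: 0

Derivation:
t=0-1: P1@Q0 runs 1, rem=3, I/O yield, promote→Q0. Q0=[P2,P3,P4,P5,P1] Q1=[] Q2=[]
t=1-4: P2@Q0 runs 3, rem=4, quantum used, demote→Q1. Q0=[P3,P4,P5,P1] Q1=[P2] Q2=[]
t=4-7: P3@Q0 runs 3, rem=2, quantum used, demote→Q1. Q0=[P4,P5,P1] Q1=[P2,P3] Q2=[]
t=7-10: P4@Q0 runs 3, rem=10, quantum used, demote→Q1. Q0=[P5,P1] Q1=[P2,P3,P4] Q2=[]
t=10-11: P5@Q0 runs 1, rem=5, I/O yield, promote→Q0. Q0=[P1,P5] Q1=[P2,P3,P4] Q2=[]
t=11-12: P1@Q0 runs 1, rem=2, I/O yield, promote→Q0. Q0=[P5,P1] Q1=[P2,P3,P4] Q2=[]
t=12-13: P5@Q0 runs 1, rem=4, I/O yield, promote→Q0. Q0=[P1,P5] Q1=[P2,P3,P4] Q2=[]
t=13-14: P1@Q0 runs 1, rem=1, I/O yield, promote→Q0. Q0=[P5,P1] Q1=[P2,P3,P4] Q2=[]
t=14-15: P5@Q0 runs 1, rem=3, I/O yield, promote→Q0. Q0=[P1,P5] Q1=[P2,P3,P4] Q2=[]
t=15-16: P1@Q0 runs 1, rem=0, completes. Q0=[P5] Q1=[P2,P3,P4] Q2=[]
t=16-17: P5@Q0 runs 1, rem=2, I/O yield, promote→Q0. Q0=[P5] Q1=[P2,P3,P4] Q2=[]
t=17-18: P5@Q0 runs 1, rem=1, I/O yield, promote→Q0. Q0=[P5] Q1=[P2,P3,P4] Q2=[]
t=18-19: P5@Q0 runs 1, rem=0, completes. Q0=[] Q1=[P2,P3,P4] Q2=[]
t=19-23: P2@Q1 runs 4, rem=0, completes. Q0=[] Q1=[P3,P4] Q2=[]
t=23-25: P3@Q1 runs 2, rem=0, completes. Q0=[] Q1=[P4] Q2=[]
t=25-31: P4@Q1 runs 6, rem=4, quantum used, demote→Q2. Q0=[] Q1=[] Q2=[P4]
t=31-35: P4@Q2 runs 4, rem=0, completes. Q0=[] Q1=[] Q2=[]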